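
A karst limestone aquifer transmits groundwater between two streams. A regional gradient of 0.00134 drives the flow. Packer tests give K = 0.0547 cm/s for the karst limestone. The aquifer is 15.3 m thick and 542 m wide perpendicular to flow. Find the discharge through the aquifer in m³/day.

525

Convert K: 0.0547 cm/s × 864 = 47.26 m/day.
Cross-sectional area A = 542 × 15.3 = 8293 m².
Hydraulic gradient i = 0.00134.
Darcy's law: Q = K · A · i = 47.26 × 8293 × 0.001340 = 525.2 m³/day.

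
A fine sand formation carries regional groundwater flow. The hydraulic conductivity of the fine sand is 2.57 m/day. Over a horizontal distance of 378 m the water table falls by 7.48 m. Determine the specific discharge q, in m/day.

Hydraulic gradient i = Δh / L = 7.48 / 378 = 0.01979.
Specific discharge q = K · i = 2.570 × 0.01979 = 0.05086 m/day.

0.0509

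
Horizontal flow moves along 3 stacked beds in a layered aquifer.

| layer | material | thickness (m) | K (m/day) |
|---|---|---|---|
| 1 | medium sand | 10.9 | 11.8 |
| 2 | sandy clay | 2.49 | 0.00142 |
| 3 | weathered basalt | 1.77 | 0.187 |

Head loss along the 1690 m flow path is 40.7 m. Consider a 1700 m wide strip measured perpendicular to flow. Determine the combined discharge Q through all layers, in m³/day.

Flow is parallel to layering, so each bed carries its own Darcy discharge and the transmissivities add.
Σ(K_i·b_i) = 11.8×10.9 + 0.00142×2.49 + 0.187×1.77 = 129.0 m²/day.
Hydraulic gradient i = Δh / L = 40.7 / 1690 = 0.02408.
Q = Σ(K_i·b_i) · W · i = 129.0 × 1700 × 0.02408 = 5280 m³/day.

5280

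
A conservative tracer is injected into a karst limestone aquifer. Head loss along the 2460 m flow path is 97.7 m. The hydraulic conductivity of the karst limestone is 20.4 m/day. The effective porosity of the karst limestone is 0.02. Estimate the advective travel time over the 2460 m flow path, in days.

Hydraulic gradient i = Δh / L = 97.7 / 2460 = 0.03972.
Darcy flux q = K · i = 20.40 × 0.03972 = 0.8102 m/day.
Seepage velocity v = q / n_e = 0.8102 / 0.02 = 40.51 m/day.
Travel time t = L / v = 2460 / 40.51 = 60.73 days.

60.7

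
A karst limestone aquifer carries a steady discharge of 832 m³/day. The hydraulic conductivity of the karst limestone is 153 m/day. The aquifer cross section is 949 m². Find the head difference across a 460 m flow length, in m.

2.64

From Q = K·A·i, i = Q / (K·A) = 832 / (153.0 × 949.0) = 0.005730.
Head loss Δh = i · L = 0.005730 × 460 = 2.636 m.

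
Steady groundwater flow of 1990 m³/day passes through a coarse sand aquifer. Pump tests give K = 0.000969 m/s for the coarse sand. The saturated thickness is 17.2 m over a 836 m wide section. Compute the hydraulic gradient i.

0.00165

Convert K: 0.000969 m/s × 86400 = 83.72 m/day.
Cross-sectional area A = 836 × 17.2 = 14379 m².
From Q = K·A·i, i = Q / (K·A) = 1990 / (83.72 × 14379) = 0.001653.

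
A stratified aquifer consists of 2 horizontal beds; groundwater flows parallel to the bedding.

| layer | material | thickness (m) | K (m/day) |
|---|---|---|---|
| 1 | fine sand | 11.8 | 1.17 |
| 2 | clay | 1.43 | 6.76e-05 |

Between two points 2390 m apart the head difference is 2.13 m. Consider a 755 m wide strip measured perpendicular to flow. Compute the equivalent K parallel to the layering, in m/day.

Flow is parallel to layering, so each bed carries its own Darcy discharge and the transmissivities add.
Σ(K_i·b_i) = 1.17×11.8 + 6.76e-05×1.43 = 13.81 m²/day.
Total thickness b = 13.23 m, so K_eq = Σ(K_i·b_i)/b = 1.044 m/day.

1.04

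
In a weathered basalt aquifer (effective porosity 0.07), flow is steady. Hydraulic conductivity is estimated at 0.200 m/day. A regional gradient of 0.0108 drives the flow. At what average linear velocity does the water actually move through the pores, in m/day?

Hydraulic gradient i = 0.0108.
Darcy flux q = K · i = 0.2000 × 0.01080 = 0.002160 m/day.
Seepage velocity v = q / n_e = 0.002160 / 0.07 = 0.03086 m/day.

0.0309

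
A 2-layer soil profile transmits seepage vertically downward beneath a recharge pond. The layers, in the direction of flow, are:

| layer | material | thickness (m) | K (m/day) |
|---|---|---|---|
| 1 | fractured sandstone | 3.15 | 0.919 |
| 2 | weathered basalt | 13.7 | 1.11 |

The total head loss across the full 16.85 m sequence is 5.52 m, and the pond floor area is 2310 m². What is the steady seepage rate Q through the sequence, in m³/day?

809

Flow is perpendicular to layering, so the layers act in series and the equivalent K is the thickness-weighted harmonic mean.
Total thickness L = 3.15 + 13.7 = 16.85 m.
Σ(b_i/K_i) = 3.15/0.919 + 13.7/1.11 = 15.77 d.
K_eq = L / Σ(b_i/K_i) = 16.85 / 15.77 = 1.068 m/day.
Q = K_eq · A · (Δh/L) = 1.068 × 2310 × (5.52/16.85) = 808.6 m³/day.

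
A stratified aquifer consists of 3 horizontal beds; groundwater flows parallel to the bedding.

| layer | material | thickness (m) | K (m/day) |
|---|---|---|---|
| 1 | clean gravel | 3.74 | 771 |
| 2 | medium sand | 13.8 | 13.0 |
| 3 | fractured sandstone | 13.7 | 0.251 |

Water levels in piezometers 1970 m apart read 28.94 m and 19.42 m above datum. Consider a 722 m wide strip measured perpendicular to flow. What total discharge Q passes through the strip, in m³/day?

10700

Flow is parallel to layering, so each bed carries its own Darcy discharge and the transmissivities add.
Σ(K_i·b_i) = 771×3.74 + 13.0×13.8 + 0.251×13.7 = 3066 m²/day.
Hydraulic gradient i = (28.94 − 19.42) / 1970 = 9.52 / 1970 = 0.004832.
Q = Σ(K_i·b_i) · W · i = 3066 × 722 × 0.004832 = 10699 m³/day.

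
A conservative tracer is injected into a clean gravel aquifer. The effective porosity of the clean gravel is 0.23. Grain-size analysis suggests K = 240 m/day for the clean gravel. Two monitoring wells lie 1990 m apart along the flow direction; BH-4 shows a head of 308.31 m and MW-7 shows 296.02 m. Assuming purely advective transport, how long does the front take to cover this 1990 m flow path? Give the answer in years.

0.845

Hydraulic gradient i = (308.31 − 296.02) / 1990 = 12.29 / 1990 = 0.006176.
Darcy flux q = K · i = 240.0 × 0.006176 = 1.482 m/day.
Seepage velocity v = q / n_e = 1.482 / 0.23 = 6.444 m/day.
Travel time t = L / v = 1990 / 6.444 = 308.8 days = 0.8454 years.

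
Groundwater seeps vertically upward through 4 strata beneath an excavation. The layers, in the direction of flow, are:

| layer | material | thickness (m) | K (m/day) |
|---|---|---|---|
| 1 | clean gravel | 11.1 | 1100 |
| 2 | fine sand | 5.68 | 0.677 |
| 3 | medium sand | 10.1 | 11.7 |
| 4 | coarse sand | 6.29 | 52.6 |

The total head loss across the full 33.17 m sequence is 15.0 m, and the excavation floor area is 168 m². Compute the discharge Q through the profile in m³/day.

269

Flow is perpendicular to layering, so the layers act in series and the equivalent K is the thickness-weighted harmonic mean.
Total thickness L = 11.1 + 5.68 + 10.1 + 6.29 = 33.17 m.
Σ(b_i/K_i) = 11.1/1100 + 5.68/0.677 + 10.1/11.7 + 6.29/52.6 = 9.383 d.
K_eq = L / Σ(b_i/K_i) = 33.17 / 9.383 = 3.535 m/day.
Q = K_eq · A · (Δh/L) = 3.535 × 168 × (15.0/33.17) = 268.6 m³/day.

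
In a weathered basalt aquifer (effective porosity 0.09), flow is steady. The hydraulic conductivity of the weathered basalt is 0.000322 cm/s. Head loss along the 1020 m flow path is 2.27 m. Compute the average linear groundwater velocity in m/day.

0.00688

Convert K: 0.000322 cm/s × 864 = 0.2782 m/day.
Hydraulic gradient i = Δh / L = 2.27 / 1020 = 0.002225.
Darcy flux q = K · i = 0.2782 × 0.002225 = 0.0006191 m/day.
Seepage velocity v = q / n_e = 0.0006191 / 0.09 = 0.006879 m/day.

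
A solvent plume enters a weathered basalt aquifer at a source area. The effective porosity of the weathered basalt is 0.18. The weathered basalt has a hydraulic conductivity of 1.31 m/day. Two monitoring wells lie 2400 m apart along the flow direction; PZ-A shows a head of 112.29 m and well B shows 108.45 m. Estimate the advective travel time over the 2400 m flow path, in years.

Hydraulic gradient i = (112.29 − 108.45) / 2400 = 3.84 / 2400 = 0.001600.
Darcy flux q = K · i = 1.310 × 0.001600 = 0.002096 m/day.
Seepage velocity v = q / n_e = 0.002096 / 0.18 = 0.01164 m/day.
Travel time t = L / v = 2400 / 0.01164 = 2.061e+05 days = 564.3 years.

564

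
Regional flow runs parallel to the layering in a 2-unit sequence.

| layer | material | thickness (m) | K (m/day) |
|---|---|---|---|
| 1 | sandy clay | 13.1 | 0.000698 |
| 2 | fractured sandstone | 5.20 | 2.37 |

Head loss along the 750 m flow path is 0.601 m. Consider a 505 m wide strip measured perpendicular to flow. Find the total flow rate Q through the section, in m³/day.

4.99

Flow is parallel to layering, so each bed carries its own Darcy discharge and the transmissivities add.
Σ(K_i·b_i) = 0.000698×13.1 + 2.37×5.20 = 12.33 m²/day.
Hydraulic gradient i = Δh / L = 0.601 / 750 = 0.0008013.
Q = Σ(K_i·b_i) · W · i = 12.33 × 505 × 0.0008013 = 4.991 m³/day.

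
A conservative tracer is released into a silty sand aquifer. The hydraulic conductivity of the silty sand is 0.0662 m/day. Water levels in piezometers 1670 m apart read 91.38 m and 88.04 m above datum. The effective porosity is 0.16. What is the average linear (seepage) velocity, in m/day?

Hydraulic gradient i = (91.38 − 88.04) / 1670 = 3.34 / 1670 = 0.002000.
Darcy flux q = K · i = 0.06620 × 0.002000 = 0.0001324 m/day.
Seepage velocity v = q / n_e = 0.0001324 / 0.16 = 0.0008275 m/day.

0.000827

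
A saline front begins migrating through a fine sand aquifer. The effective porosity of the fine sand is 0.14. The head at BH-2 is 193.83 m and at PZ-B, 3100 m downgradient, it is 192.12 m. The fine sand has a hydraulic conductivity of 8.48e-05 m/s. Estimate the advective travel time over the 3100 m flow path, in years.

Convert K: 8.48e-05 m/s × 86400 = 7.327 m/day.
Hydraulic gradient i = (193.83 − 192.12) / 3100 = 1.71 / 3100 = 0.0005516.
Darcy flux q = K · i = 7.327 × 0.0005516 = 0.004042 m/day.
Seepage velocity v = q / n_e = 0.004042 / 0.14 = 0.02887 m/day.
Travel time t = L / v = 3100 / 0.02887 = 1.074e+05 days = 294.0 years.

294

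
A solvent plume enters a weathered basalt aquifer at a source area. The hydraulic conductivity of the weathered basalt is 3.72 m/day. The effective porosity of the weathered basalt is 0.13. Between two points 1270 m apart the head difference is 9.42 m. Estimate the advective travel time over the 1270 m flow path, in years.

Hydraulic gradient i = Δh / L = 9.42 / 1270 = 0.007417.
Darcy flux q = K · i = 3.720 × 0.007417 = 0.02759 m/day.
Seepage velocity v = q / n_e = 0.02759 / 0.13 = 0.2122 m/day.
Travel time t = L / v = 1270 / 0.2122 = 5984 days = 16.38 years.

16.4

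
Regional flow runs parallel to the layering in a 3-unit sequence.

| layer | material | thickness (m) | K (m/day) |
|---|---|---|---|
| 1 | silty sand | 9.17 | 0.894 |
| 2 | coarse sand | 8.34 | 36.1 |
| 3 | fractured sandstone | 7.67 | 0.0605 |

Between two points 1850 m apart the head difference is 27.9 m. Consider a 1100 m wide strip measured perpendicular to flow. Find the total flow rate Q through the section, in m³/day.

Flow is parallel to layering, so each bed carries its own Darcy discharge and the transmissivities add.
Σ(K_i·b_i) = 0.894×9.17 + 36.1×8.34 + 0.0605×7.67 = 309.7 m²/day.
Hydraulic gradient i = Δh / L = 27.9 / 1850 = 0.01508.
Q = Σ(K_i·b_i) · W · i = 309.7 × 1100 × 0.01508 = 5138 m³/day.

5140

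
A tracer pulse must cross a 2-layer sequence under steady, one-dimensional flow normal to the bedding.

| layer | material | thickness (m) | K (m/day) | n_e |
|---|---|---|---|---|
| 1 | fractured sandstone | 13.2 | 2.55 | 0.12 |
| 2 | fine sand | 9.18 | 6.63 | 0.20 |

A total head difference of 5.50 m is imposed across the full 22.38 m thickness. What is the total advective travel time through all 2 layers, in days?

With flow normal to the layers, continuity requires the same specific discharge q through every layer.
Σ(b_i/K_i) = 13.2/2.55 + 9.18/6.63 = 6.561 d.
q = Δh / Σ(b_i/K_i) = 5.50 / 6.561 = 0.8383 m/day.
In each layer the seepage velocity is v_i = q/n_i, so the layer transit time is t_i = b_i·n_i / q:
  layer 1 (fractured sandstone): t_1 = 13.2 × 0.12 / 0.8383 = 1.890 d
  layer 2 (fine sand): t_2 = 9.18 × 0.20 / 0.8383 = 2.190 d
Total t = Σ t_i = 4.080 days.

4.08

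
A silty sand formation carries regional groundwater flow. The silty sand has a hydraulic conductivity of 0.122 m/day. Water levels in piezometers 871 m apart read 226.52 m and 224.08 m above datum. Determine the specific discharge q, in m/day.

Hydraulic gradient i = (226.52 − 224.08) / 871 = 2.44 / 871 = 0.002801.
Specific discharge q = K · i = 0.1220 × 0.002801 = 0.0003418 m/day.

0.000342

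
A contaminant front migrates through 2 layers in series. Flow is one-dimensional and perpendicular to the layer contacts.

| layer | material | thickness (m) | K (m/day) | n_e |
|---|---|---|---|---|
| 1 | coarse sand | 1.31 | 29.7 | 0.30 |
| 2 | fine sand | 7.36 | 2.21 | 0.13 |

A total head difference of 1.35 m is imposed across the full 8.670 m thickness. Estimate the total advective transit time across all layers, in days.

With flow normal to the layers, continuity requires the same specific discharge q through every layer.
Σ(b_i/K_i) = 1.31/29.7 + 7.36/2.21 = 3.374 d.
q = Δh / Σ(b_i/K_i) = 1.35 / 3.374 = 0.4001 m/day.
In each layer the seepage velocity is v_i = q/n_i, so the layer transit time is t_i = b_i·n_i / q:
  layer 1 (coarse sand): t_1 = 1.31 × 0.30 / 0.4001 = 0.9823 d
  layer 2 (fine sand): t_2 = 7.36 × 0.13 / 0.4001 = 2.392 d
Total t = Σ t_i = 3.374 days.

3.37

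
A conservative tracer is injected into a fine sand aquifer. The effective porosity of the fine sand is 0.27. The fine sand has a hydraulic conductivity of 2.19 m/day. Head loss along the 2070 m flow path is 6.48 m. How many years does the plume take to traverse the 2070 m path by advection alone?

Hydraulic gradient i = Δh / L = 6.48 / 2070 = 0.003130.
Darcy flux q = K · i = 2.190 × 0.003130 = 0.006856 m/day.
Seepage velocity v = q / n_e = 0.006856 / 0.27 = 0.02539 m/day.
Travel time t = L / v = 2070 / 0.02539 = 81524 days = 223.2 years.

223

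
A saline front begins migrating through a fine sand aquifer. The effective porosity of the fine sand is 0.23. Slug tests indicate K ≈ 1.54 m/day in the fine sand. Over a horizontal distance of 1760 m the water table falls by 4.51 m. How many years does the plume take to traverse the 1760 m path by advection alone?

281

Hydraulic gradient i = Δh / L = 4.51 / 1760 = 0.002562.
Darcy flux q = K · i = 1.540 × 0.002562 = 0.003946 m/day.
Seepage velocity v = q / n_e = 0.003946 / 0.23 = 0.01716 m/day.
Travel time t = L / v = 1760 / 0.01716 = 1.026e+05 days = 280.8 years.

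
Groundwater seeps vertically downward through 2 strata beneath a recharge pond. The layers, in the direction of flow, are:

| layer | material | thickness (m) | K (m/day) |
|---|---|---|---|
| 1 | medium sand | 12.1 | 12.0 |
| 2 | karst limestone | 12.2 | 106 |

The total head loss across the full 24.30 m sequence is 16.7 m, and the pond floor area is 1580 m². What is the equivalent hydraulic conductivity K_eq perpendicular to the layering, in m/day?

21.6

Flow is perpendicular to layering, so the layers act in series and the equivalent K is the thickness-weighted harmonic mean.
Total thickness L = 12.1 + 12.2 = 24.30 m.
Σ(b_i/K_i) = 12.1/12.0 + 12.2/106 = 1.123 d.
K_eq = L / Σ(b_i/K_i) = 24.30 / 1.123 = 21.63 m/day.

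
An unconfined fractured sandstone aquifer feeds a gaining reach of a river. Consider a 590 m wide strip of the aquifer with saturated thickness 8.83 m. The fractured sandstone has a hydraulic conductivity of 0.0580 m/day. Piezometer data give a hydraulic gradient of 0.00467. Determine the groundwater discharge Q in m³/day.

1.41

Cross-sectional area A = 590 × 8.83 = 5210 m².
Hydraulic gradient i = 0.00467.
Darcy's law: Q = K · A · i = 0.05800 × 5210 × 0.004670 = 1.411 m³/day.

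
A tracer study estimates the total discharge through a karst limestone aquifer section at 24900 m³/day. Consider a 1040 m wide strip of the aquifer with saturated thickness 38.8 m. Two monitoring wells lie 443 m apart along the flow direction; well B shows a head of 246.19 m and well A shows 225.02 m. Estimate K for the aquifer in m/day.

Cross-sectional area A = 1040 × 38.8 = 40352 m².
Hydraulic gradient i = (246.19 − 225.02) / 443 = 21.17 / 443 = 0.04779.
From Q = K·A·i, K = Q / (A·i) = 24900 / (40352 × 0.04779) = 12.91 m/day.

12.9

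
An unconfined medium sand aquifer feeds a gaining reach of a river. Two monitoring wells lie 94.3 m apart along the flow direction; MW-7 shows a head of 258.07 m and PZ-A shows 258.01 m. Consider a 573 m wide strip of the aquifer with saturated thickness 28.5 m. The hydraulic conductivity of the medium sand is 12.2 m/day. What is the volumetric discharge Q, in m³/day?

Cross-sectional area A = 573 × 28.5 = 16330 m².
Hydraulic gradient i = (258.07 − 258.01) / 94.3 = 0.06 / 94.3 = 0.0006363.
Darcy's law: Q = K · A · i = 12.20 × 16330 × 0.0006363 = 126.8 m³/day.

127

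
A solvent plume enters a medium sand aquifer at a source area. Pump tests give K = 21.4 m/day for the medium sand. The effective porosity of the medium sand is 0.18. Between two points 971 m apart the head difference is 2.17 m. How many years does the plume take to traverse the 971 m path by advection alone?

10.0

Hydraulic gradient i = Δh / L = 2.17 / 971 = 0.002235.
Darcy flux q = K · i = 21.40 × 0.002235 = 0.04782 m/day.
Seepage velocity v = q / n_e = 0.04782 / 0.18 = 0.2657 m/day.
Travel time t = L / v = 971 / 0.2657 = 3655 days = 10.01 years.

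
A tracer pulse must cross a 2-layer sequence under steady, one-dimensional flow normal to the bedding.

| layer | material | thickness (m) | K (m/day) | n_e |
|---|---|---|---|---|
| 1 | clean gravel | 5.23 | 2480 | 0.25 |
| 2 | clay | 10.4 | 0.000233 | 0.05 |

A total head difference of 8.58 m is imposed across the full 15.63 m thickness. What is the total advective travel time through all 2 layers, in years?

26.0

With flow normal to the layers, continuity requires the same specific discharge q through every layer.
Σ(b_i/K_i) = 5.23/2480 + 10.4/0.000233 = 44635 d.
q = Δh / Σ(b_i/K_i) = 8.58 / 44635 = 0.0001922 m/day.
In each layer the seepage velocity is v_i = q/n_i, so the layer transit time is t_i = b_i·n_i / q:
  layer 1 (clean gravel): t_1 = 5.23 × 0.25 / 0.0001922 = 6802 d
  layer 2 (clay): t_2 = 10.4 × 0.05 / 0.0001922 = 2705 d
Total t = Σ t_i = 9507 days = 26.03 years.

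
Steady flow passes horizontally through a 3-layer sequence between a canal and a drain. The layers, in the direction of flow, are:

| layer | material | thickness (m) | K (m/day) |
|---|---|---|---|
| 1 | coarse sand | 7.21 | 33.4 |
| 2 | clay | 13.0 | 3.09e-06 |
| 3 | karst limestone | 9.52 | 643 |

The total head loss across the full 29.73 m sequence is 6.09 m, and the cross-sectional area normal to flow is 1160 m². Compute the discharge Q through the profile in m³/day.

0.00168

Flow is perpendicular to layering, so the layers act in series and the equivalent K is the thickness-weighted harmonic mean.
Total thickness L = 7.21 + 13.0 + 9.52 = 29.73 m.
Σ(b_i/K_i) = 7.21/33.4 + 13.0/3.09e-06 + 9.52/643 = 4.207e+06 d.
K_eq = L / Σ(b_i/K_i) = 29.73 / 4.207e+06 = 7.067e-06 m/day.
Q = K_eq · A · (Δh/L) = 7.067e-06 × 1160 × (6.09/29.73) = 0.001679 m³/day.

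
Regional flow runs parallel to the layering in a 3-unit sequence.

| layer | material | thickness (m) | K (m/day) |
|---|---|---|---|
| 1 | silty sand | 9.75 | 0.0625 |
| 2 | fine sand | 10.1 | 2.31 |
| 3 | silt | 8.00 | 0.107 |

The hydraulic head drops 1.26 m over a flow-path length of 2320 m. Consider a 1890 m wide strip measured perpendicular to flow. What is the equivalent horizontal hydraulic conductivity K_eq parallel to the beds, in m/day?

0.890

Flow is parallel to layering, so each bed carries its own Darcy discharge and the transmissivities add.
Σ(K_i·b_i) = 0.0625×9.75 + 2.31×10.1 + 0.107×8.00 = 24.80 m²/day.
Total thickness b = 27.85 m, so K_eq = Σ(K_i·b_i)/b = 0.8904 m/day.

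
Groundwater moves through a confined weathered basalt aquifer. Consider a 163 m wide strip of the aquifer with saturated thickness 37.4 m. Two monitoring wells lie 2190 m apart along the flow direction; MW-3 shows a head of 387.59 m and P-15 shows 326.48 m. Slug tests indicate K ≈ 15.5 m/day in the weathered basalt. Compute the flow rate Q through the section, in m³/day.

Cross-sectional area A = 163 × 37.4 = 6096 m².
Hydraulic gradient i = (387.59 − 326.48) / 2190 = 61.11 / 2190 = 0.02790.
Darcy's law: Q = K · A · i = 15.50 × 6096 × 0.02790 = 2637 m³/day.

2640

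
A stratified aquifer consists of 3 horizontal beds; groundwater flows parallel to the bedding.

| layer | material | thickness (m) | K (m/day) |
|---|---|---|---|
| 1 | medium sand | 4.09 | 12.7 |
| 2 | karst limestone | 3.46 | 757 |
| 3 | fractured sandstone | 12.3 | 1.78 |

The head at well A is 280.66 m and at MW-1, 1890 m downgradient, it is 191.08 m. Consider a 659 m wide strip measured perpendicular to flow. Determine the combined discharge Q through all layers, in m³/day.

Flow is parallel to layering, so each bed carries its own Darcy discharge and the transmissivities add.
Σ(K_i·b_i) = 12.7×4.09 + 757×3.46 + 1.78×12.3 = 2693 m²/day.
Hydraulic gradient i = (280.66 − 191.08) / 1890 = 89.58 / 1890 = 0.04740.
Q = Σ(K_i·b_i) · W · i = 2693 × 659 × 0.04740 = 84116 m³/day.

84100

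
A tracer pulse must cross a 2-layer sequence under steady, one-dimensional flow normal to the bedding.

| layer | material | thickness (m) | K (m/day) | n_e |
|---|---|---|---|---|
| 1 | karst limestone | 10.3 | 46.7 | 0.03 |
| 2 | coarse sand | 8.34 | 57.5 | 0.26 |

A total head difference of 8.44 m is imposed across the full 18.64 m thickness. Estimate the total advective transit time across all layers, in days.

0.107

With flow normal to the layers, continuity requires the same specific discharge q through every layer.
Σ(b_i/K_i) = 10.3/46.7 + 8.34/57.5 = 0.3656 d.
q = Δh / Σ(b_i/K_i) = 8.44 / 0.3656 = 23.09 m/day.
In each layer the seepage velocity is v_i = q/n_i, so the layer transit time is t_i = b_i·n_i / q:
  layer 1 (karst limestone): t_1 = 10.3 × 0.03 / 23.09 = 0.01339 d
  layer 2 (coarse sand): t_2 = 8.34 × 0.26 / 23.09 = 0.09393 d
Total t = Σ t_i = 0.1073 days.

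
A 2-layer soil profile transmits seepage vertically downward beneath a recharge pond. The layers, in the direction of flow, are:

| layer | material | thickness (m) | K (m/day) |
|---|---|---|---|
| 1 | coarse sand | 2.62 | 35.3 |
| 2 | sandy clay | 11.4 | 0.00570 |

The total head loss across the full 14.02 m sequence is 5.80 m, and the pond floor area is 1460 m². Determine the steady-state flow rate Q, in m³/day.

Flow is perpendicular to layering, so the layers act in series and the equivalent K is the thickness-weighted harmonic mean.
Total thickness L = 2.62 + 11.4 = 14.02 m.
Σ(b_i/K_i) = 2.62/35.3 + 11.4/0.00570 = 2000 d.
K_eq = L / Σ(b_i/K_i) = 14.02 / 2000 = 0.007010 m/day.
Q = K_eq · A · (Δh/L) = 0.007010 × 1460 × (5.80/14.02) = 4.234 m³/day.

4.23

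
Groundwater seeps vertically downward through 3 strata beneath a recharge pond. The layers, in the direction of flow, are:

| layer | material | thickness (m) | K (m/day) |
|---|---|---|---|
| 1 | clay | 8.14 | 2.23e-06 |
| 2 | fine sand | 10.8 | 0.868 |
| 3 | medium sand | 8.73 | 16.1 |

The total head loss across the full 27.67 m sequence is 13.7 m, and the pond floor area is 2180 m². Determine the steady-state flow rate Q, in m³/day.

0.00818

Flow is perpendicular to layering, so the layers act in series and the equivalent K is the thickness-weighted harmonic mean.
Total thickness L = 8.14 + 10.8 + 8.73 = 27.67 m.
Σ(b_i/K_i) = 8.14/2.23e-06 + 10.8/0.868 + 8.73/16.1 = 3.650e+06 d.
K_eq = L / Σ(b_i/K_i) = 27.67 / 3.650e+06 = 7.580e-06 m/day.
Q = K_eq · A · (Δh/L) = 7.580e-06 × 2180 × (13.7/27.67) = 0.008182 m³/day.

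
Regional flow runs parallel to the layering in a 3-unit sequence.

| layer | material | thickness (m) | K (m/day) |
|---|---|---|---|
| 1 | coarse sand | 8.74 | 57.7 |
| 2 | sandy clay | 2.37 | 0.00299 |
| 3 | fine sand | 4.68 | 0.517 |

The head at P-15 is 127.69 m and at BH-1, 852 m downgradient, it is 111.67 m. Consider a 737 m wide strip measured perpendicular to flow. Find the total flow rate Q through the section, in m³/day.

Flow is parallel to layering, so each bed carries its own Darcy discharge and the transmissivities add.
Σ(K_i·b_i) = 57.7×8.74 + 0.00299×2.37 + 0.517×4.68 = 506.7 m²/day.
Hydraulic gradient i = (127.69 − 111.67) / 852 = 16.02 / 852 = 0.01880.
Q = Σ(K_i·b_i) · W · i = 506.7 × 737 × 0.01880 = 7022 m³/day.

7020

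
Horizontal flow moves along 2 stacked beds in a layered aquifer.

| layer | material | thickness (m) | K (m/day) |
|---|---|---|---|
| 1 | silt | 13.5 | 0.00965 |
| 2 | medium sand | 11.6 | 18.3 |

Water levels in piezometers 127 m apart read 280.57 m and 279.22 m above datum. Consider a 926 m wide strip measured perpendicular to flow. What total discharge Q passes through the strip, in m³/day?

Flow is parallel to layering, so each bed carries its own Darcy discharge and the transmissivities add.
Σ(K_i·b_i) = 0.00965×13.5 + 18.3×11.6 = 212.4 m²/day.
Hydraulic gradient i = (280.57 − 279.22) / 127 = 1.35 / 127 = 0.01063.
Q = Σ(K_i·b_i) · W · i = 212.4 × 926 × 0.01063 = 2091 m³/day.

2090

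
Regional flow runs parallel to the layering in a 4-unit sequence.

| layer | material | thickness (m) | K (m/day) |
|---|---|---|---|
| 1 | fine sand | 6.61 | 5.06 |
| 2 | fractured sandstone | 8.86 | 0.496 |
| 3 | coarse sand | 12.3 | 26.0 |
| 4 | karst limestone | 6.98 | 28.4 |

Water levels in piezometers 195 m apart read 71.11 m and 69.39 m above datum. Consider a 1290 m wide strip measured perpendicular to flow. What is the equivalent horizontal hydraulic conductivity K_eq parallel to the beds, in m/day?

Flow is parallel to layering, so each bed carries its own Darcy discharge and the transmissivities add.
Σ(K_i·b_i) = 5.06×6.61 + 0.496×8.86 + 26.0×12.3 + 28.4×6.98 = 555.9 m²/day.
Total thickness b = 34.75 m, so K_eq = Σ(K_i·b_i)/b = 16.00 m/day.

16.0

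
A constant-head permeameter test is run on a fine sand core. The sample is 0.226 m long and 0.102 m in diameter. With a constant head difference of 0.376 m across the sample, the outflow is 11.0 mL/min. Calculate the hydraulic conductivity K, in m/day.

1.17

Cross-sectional area A = π·(d/2)² = π × (0.102/2)² = 0.008171 m².
Convert discharge: 11.0 mL/min = 1.833e-07 m³/s.
Darcy's law rearranged: K = Q·L / (A·Δh) = 1.833e-07 × 0.226 / (0.008171 × 0.376) = 1.349e-05 m/s = 1.165 m/day.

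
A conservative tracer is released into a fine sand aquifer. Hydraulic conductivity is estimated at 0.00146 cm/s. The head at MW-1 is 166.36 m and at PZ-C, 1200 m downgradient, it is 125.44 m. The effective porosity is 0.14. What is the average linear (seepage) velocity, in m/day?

Convert K: 0.00146 cm/s × 864 = 1.261 m/day.
Hydraulic gradient i = (166.36 − 125.44) / 1200 = 40.92 / 1200 = 0.03410.
Darcy flux q = K · i = 1.261 × 0.03410 = 0.04302 m/day.
Seepage velocity v = q / n_e = 0.04302 / 0.14 = 0.3073 m/day.

0.307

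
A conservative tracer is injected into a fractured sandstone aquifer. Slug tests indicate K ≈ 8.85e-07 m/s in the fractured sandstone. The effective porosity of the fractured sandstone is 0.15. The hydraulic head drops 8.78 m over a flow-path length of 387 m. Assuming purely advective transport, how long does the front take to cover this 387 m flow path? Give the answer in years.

Convert K: 8.85e-07 m/s × 86400 = 0.07646 m/day.
Hydraulic gradient i = Δh / L = 8.78 / 387 = 0.02269.
Darcy flux q = K · i = 0.07646 × 0.02269 = 0.001735 m/day.
Seepage velocity v = q / n_e = 0.001735 / 0.15 = 0.01157 m/day.
Travel time t = L / v = 387 / 0.01157 = 33463 days = 91.62 years.

91.6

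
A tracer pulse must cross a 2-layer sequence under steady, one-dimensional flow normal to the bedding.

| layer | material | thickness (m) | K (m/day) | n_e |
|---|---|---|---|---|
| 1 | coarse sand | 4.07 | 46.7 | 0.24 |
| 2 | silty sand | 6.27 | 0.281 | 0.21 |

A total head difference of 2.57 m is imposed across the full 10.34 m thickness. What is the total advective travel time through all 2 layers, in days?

20.0

With flow normal to the layers, continuity requires the same specific discharge q through every layer.
Σ(b_i/K_i) = 4.07/46.7 + 6.27/0.281 = 22.40 d.
q = Δh / Σ(b_i/K_i) = 2.57 / 22.40 = 0.1147 m/day.
In each layer the seepage velocity is v_i = q/n_i, so the layer transit time is t_i = b_i·n_i / q:
  layer 1 (coarse sand): t_1 = 4.07 × 0.24 / 0.1147 = 8.514 d
  layer 2 (silty sand): t_2 = 6.27 × 0.21 / 0.1147 = 11.48 d
Total t = Σ t_i = 19.99 days.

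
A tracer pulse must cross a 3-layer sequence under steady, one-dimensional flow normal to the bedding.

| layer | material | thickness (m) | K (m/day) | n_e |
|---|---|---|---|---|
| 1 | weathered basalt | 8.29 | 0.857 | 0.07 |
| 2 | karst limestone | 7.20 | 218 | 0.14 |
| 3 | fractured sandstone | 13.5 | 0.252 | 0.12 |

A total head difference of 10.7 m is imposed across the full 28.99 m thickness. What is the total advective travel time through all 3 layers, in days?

With flow normal to the layers, continuity requires the same specific discharge q through every layer.
Σ(b_i/K_i) = 8.29/0.857 + 7.20/218 + 13.5/0.252 = 63.28 d.
q = Δh / Σ(b_i/K_i) = 10.7 / 63.28 = 0.1691 m/day.
In each layer the seepage velocity is v_i = q/n_i, so the layer transit time is t_i = b_i·n_i / q:
  layer 1 (weathered basalt): t_1 = 8.29 × 0.07 / 0.1691 = 3.432 d
  layer 2 (karst limestone): t_2 = 7.20 × 0.14 / 0.1691 = 5.961 d
  layer 3 (fractured sandstone): t_3 = 13.5 × 0.12 / 0.1691 = 9.580 d
Total t = Σ t_i = 18.97 days.

19.0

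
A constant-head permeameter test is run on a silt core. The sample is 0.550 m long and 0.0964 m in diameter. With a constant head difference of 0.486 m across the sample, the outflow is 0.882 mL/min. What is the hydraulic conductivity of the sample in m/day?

Cross-sectional area A = π·(d/2)² = π × (0.0964/2)² = 0.007299 m².
Convert discharge: 0.882 mL/min = 1.470e-08 m³/s.
Darcy's law rearranged: K = Q·L / (A·Δh) = 1.470e-08 × 0.550 / (0.007299 × 0.486) = 2.279e-06 m/s = 0.1969 m/day.

0.197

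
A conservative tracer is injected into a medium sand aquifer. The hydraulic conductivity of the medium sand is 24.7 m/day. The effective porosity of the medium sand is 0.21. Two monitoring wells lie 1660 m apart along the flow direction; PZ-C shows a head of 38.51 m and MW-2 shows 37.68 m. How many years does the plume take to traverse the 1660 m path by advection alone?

77.3

Hydraulic gradient i = (38.51 − 37.68) / 1660 = 0.83 / 1660 = 0.0005000.
Darcy flux q = K · i = 24.70 × 0.0005000 = 0.01235 m/day.
Seepage velocity v = q / n_e = 0.01235 / 0.21 = 0.05881 m/day.
Travel time t = L / v = 1660 / 0.05881 = 28227 days = 77.28 years.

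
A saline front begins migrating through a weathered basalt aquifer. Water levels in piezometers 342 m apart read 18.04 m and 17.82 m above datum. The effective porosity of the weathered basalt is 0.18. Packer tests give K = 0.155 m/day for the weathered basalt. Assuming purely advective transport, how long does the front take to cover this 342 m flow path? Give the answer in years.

1690

Hydraulic gradient i = (18.04 − 17.82) / 342 = 0.22 / 342 = 0.0006433.
Darcy flux q = K · i = 0.1550 × 0.0006433 = 9.971e-05 m/day.
Seepage velocity v = q / n_e = 9.971e-05 / 0.18 = 0.0005539 m/day.
Travel time t = L / v = 342 / 0.0005539 = 6.174e+05 days = 1690 years.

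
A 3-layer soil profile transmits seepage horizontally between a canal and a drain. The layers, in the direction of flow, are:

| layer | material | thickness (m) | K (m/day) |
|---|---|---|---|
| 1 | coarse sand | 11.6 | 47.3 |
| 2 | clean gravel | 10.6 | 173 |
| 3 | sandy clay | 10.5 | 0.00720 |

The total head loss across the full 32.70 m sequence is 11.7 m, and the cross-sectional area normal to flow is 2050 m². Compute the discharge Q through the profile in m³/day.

16.4

Flow is perpendicular to layering, so the layers act in series and the equivalent K is the thickness-weighted harmonic mean.
Total thickness L = 11.6 + 10.6 + 10.5 = 32.70 m.
Σ(b_i/K_i) = 11.6/47.3 + 10.6/173 + 10.5/0.00720 = 1459 d.
K_eq = L / Σ(b_i/K_i) = 32.70 / 1459 = 0.02242 m/day.
Q = K_eq · A · (Δh/L) = 0.02242 × 2050 × (11.7/32.70) = 16.44 m³/day.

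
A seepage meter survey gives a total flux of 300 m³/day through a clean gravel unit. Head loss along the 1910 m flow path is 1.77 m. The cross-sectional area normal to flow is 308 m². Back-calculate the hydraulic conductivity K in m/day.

Hydraulic gradient i = Δh / L = 1.77 / 1910 = 0.0009267.
From Q = K·A·i, K = Q / (A·i) = 300 / (308.0 × 0.0009267) = 1051 m/day.

1050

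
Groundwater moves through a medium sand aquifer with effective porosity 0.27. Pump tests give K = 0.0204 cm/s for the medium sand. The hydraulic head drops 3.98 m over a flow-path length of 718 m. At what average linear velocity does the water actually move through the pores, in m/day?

0.362

Convert K: 0.0204 cm/s × 864 = 17.63 m/day.
Hydraulic gradient i = Δh / L = 3.98 / 718 = 0.005543.
Darcy flux q = K · i = 17.63 × 0.005543 = 0.09770 m/day.
Seepage velocity v = q / n_e = 0.09770 / 0.27 = 0.3619 m/day.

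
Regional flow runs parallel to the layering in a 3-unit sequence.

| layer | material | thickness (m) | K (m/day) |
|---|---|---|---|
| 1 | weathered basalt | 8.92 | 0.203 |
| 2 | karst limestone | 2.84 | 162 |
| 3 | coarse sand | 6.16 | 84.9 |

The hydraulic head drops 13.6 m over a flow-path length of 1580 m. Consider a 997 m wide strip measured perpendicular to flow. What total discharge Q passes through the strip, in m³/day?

Flow is parallel to layering, so each bed carries its own Darcy discharge and the transmissivities add.
Σ(K_i·b_i) = 0.203×8.92 + 162×2.84 + 84.9×6.16 = 984.9 m²/day.
Hydraulic gradient i = Δh / L = 13.6 / 1580 = 0.008608.
Q = Σ(K_i·b_i) · W · i = 984.9 × 997 × 0.008608 = 8452 m³/day.

8450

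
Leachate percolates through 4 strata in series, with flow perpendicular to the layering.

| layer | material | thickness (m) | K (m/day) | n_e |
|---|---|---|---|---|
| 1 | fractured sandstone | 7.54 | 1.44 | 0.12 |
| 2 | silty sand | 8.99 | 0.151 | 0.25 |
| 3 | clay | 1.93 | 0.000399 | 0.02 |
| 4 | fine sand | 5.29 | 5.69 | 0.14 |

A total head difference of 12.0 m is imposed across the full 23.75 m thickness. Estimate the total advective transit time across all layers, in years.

With flow normal to the layers, continuity requires the same specific discharge q through every layer.
Σ(b_i/K_i) = 7.54/1.44 + 8.99/0.151 + 1.93/0.000399 + 5.29/5.69 = 4903 d.
q = Δh / Σ(b_i/K_i) = 12.0 / 4903 = 0.002448 m/day.
In each layer the seepage velocity is v_i = q/n_i, so the layer transit time is t_i = b_i·n_i / q:
  layer 1 (fractured sandstone): t_1 = 7.54 × 0.12 / 0.002448 = 369.7 d
  layer 2 (silty sand): t_2 = 8.99 × 0.25 / 0.002448 = 918.3 d
  layer 3 (clay): t_3 = 1.93 × 0.02 / 0.002448 = 15.77 d
  layer 4 (fine sand): t_4 = 5.29 × 0.14 / 0.002448 = 302.6 d
Total t = Σ t_i = 1606 days = 4.398 years.

4.40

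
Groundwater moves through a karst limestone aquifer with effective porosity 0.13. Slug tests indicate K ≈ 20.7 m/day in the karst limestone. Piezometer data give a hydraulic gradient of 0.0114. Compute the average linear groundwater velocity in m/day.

1.82

Hydraulic gradient i = 0.0114.
Darcy flux q = K · i = 20.70 × 0.01140 = 0.2360 m/day.
Seepage velocity v = q / n_e = 0.2360 / 0.13 = 1.815 m/day.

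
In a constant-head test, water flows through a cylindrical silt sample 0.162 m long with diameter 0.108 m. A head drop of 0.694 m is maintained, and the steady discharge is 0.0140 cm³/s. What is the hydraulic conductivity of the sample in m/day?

Cross-sectional area A = π·(d/2)² = π × (0.108/2)² = 0.009161 m².
Convert discharge: 0.0140 cm³/s = 1.400e-08 m³/s.
Darcy's law rearranged: K = Q·L / (A·Δh) = 1.400e-08 × 0.162 / (0.009161 × 0.694) = 3.567e-07 m/s = 0.03082 m/day.

0.0308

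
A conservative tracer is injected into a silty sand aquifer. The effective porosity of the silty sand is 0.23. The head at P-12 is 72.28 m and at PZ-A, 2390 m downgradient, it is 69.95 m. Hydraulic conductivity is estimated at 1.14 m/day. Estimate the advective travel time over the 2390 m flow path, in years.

1350

Hydraulic gradient i = (72.28 − 69.95) / 2390 = 2.33 / 2390 = 0.0009749.
Darcy flux q = K · i = 1.140 × 0.0009749 = 0.001111 m/day.
Seepage velocity v = q / n_e = 0.001111 / 0.23 = 0.004832 m/day.
Travel time t = L / v = 2390 / 0.004832 = 4.946e+05 days = 1354 years.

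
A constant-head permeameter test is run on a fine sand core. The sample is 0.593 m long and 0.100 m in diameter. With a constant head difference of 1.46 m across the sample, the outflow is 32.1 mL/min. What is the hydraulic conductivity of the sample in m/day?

2.39

Cross-sectional area A = π·(d/2)² = π × (0.100/2)² = 0.007854 m².
Convert discharge: 32.1 mL/min = 5.350e-07 m³/s.
Darcy's law rearranged: K = Q·L / (A·Δh) = 5.350e-07 × 0.593 / (0.007854 × 1.46) = 2.767e-05 m/s = 2.390 m/day.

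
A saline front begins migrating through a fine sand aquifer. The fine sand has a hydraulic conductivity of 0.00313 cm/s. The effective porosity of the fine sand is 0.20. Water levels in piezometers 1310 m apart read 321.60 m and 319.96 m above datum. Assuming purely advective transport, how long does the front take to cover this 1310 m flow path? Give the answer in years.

212

Convert K: 0.00313 cm/s × 864 = 2.704 m/day.
Hydraulic gradient i = (321.60 − 319.96) / 1310 = 1.64 / 1310 = 0.001252.
Darcy flux q = K · i = 2.704 × 0.001252 = 0.003386 m/day.
Seepage velocity v = q / n_e = 0.003386 / 0.20 = 0.01693 m/day.
Travel time t = L / v = 1310 / 0.01693 = 77387 days = 211.9 years.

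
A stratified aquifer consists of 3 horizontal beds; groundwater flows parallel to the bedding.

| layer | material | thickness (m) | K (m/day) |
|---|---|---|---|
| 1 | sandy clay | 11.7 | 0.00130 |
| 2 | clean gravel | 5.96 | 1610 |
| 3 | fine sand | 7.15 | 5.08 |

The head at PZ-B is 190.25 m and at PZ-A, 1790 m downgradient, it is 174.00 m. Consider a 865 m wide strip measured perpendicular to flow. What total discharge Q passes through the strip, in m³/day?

Flow is parallel to layering, so each bed carries its own Darcy discharge and the transmissivities add.
Σ(K_i·b_i) = 0.00130×11.7 + 1610×5.96 + 5.08×7.15 = 9632 m²/day.
Hydraulic gradient i = (190.25 − 174.00) / 1790 = 16.25 / 1790 = 0.009078.
Q = Σ(K_i·b_i) · W · i = 9632 × 865 × 0.009078 = 75636 m³/day.

75600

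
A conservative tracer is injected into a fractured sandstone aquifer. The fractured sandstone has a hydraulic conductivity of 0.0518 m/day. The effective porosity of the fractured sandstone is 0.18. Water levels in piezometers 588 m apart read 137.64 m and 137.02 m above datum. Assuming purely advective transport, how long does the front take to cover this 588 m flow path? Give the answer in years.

Hydraulic gradient i = (137.64 − 137.02) / 588 = 0.62 / 588 = 0.001054.
Darcy flux q = K · i = 0.05180 × 0.001054 = 5.462e-05 m/day.
Seepage velocity v = q / n_e = 5.462e-05 / 0.18 = 0.0003034 m/day.
Travel time t = L / v = 588 / 0.0003034 = 1.938e+06 days = 5305 years.

5310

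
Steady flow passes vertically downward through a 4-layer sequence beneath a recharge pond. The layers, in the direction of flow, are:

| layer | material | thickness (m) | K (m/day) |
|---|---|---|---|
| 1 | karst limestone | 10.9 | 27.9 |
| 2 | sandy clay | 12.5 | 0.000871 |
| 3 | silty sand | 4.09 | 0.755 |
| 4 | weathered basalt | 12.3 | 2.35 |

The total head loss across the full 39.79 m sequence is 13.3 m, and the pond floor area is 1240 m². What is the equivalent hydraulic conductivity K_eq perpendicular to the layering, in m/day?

Flow is perpendicular to layering, so the layers act in series and the equivalent K is the thickness-weighted harmonic mean.
Total thickness L = 10.9 + 12.5 + 4.09 + 12.3 = 39.79 m.
Σ(b_i/K_i) = 10.9/27.9 + 12.5/0.000871 + 4.09/0.755 + 12.3/2.35 = 14362 d.
K_eq = L / Σ(b_i/K_i) = 39.79 / 14362 = 0.002770 m/day.

0.00277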